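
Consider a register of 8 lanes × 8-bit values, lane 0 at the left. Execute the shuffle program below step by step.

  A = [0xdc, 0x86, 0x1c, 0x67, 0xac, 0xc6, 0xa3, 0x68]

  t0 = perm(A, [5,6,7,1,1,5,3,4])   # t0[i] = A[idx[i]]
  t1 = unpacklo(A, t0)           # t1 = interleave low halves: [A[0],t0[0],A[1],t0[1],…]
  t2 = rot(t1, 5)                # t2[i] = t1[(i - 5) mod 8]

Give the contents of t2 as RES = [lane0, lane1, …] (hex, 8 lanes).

  t0: c6 a3 68 86 86 c6 67 ac
  t1: dc c6 86 a3 1c 68 67 86
  t2: a3 1c 68 67 86 dc c6 86

RES = [0xa3, 0x1c, 0x68, 0x67, 0x86, 0xdc, 0xc6, 0x86]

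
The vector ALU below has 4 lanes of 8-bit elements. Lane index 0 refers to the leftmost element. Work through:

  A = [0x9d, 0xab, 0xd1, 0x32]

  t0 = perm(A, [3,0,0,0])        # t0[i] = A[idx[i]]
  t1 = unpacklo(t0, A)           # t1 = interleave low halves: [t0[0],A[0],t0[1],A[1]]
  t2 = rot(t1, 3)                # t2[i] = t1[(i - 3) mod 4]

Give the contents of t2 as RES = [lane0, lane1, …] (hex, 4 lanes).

t0 = [0x32, 0x9d, 0x9d, 0x9d]
t1 = [0x32, 0x9d, 0x9d, 0xab]
t2 = [0x9d, 0x9d, 0xab, 0x32]

RES = [0x9d, 0x9d, 0xab, 0x32]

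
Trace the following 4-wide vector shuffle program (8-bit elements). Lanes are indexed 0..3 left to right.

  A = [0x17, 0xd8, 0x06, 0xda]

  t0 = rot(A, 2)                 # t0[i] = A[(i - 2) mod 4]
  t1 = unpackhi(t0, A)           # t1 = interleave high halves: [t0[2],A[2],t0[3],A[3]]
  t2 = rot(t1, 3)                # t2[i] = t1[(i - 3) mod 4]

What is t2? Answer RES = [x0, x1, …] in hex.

RES = [ 0x06  0xd8  0xda  0x17 ]

  t0: 06 da 17 d8
  t1: 17 06 d8 da
  t2: 06 d8 da 17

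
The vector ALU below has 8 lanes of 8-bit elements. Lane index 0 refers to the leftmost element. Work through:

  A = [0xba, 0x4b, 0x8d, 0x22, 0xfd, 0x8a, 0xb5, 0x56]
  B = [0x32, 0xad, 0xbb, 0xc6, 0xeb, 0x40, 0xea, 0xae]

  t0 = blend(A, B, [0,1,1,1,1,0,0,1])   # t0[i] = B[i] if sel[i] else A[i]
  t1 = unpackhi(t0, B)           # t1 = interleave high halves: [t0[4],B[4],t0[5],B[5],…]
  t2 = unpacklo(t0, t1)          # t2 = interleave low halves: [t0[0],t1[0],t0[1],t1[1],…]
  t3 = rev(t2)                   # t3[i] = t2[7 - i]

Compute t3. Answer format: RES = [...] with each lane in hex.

RES = [0x40, 0xc6, 0x8a, 0xbb, 0xeb, 0xad, 0xeb, 0xba]

  t0: ba ad bb c6 eb 8a b5 ae
  t1: eb eb 8a 40 b5 ea ae ae
  t2: ba eb ad eb bb 8a c6 40
  t3: 40 c6 8a bb eb ad eb ba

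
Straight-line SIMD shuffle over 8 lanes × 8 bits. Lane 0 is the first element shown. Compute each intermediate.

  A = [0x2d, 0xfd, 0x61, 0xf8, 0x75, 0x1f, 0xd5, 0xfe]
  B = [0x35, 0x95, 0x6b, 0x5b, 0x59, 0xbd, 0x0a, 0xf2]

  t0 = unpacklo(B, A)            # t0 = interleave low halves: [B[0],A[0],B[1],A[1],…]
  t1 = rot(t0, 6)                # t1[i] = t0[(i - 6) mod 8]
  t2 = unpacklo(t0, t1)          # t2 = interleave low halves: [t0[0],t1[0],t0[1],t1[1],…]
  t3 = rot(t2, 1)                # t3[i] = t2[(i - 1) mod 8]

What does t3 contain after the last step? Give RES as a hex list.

  t0: 35 2d 95 fd 6b 61 5b f8
  t1: 95 fd 6b 61 5b f8 35 2d
  t2: 35 95 2d fd 95 6b fd 61
  t3: 61 35 95 2d fd 95 6b fd

RES = [0x61, 0x35, 0x95, 0x2d, 0xfd, 0x95, 0x6b, 0xfd]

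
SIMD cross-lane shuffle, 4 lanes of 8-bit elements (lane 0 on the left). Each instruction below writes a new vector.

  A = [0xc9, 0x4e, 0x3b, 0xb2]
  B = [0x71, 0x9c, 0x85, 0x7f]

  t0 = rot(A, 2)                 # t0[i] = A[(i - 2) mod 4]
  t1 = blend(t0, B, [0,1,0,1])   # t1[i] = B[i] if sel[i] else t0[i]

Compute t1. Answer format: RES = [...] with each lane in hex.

RES = [0x3b, 0x9c, 0xc9, 0x7f]

→ t0 |3b|b2|c9|4e|
→ t1 |3b|9c|c9|7f|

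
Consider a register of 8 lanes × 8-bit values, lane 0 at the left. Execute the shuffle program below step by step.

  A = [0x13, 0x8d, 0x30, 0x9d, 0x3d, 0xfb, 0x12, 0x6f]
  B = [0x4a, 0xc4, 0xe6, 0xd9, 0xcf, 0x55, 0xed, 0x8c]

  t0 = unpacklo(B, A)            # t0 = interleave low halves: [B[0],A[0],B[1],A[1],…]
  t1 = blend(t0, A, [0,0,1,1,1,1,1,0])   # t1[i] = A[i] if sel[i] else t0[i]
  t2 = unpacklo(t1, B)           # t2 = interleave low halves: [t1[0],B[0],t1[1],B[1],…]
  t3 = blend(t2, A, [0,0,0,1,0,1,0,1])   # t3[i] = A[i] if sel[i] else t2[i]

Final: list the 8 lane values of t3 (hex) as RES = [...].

RES = [0x4a, 0x4a, 0x13, 0x9d, 0x30, 0xfb, 0x9d, 0x6f]

t0 = [0x4a, 0x13, 0xc4, 0x8d, 0xe6, 0x30, 0xd9, 0x9d]
t1 = [0x4a, 0x13, 0x30, 0x9d, 0x3d, 0xfb, 0x12, 0x9d]
t2 = [0x4a, 0x4a, 0x13, 0xc4, 0x30, 0xe6, 0x9d, 0xd9]
t3 = [0x4a, 0x4a, 0x13, 0x9d, 0x30, 0xfb, 0x9d, 0x6f]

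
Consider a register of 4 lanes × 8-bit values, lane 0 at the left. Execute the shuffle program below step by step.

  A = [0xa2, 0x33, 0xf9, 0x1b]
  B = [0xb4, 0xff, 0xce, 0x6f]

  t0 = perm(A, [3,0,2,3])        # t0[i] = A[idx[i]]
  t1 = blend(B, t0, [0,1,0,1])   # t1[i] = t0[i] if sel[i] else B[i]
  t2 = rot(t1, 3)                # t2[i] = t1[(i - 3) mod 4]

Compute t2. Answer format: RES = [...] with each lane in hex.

  t0: 1b a2 f9 1b
  t1: b4 a2 ce 1b
  t2: a2 ce 1b b4

RES = [ 0xa2  0xce  0x1b  0xb4 ]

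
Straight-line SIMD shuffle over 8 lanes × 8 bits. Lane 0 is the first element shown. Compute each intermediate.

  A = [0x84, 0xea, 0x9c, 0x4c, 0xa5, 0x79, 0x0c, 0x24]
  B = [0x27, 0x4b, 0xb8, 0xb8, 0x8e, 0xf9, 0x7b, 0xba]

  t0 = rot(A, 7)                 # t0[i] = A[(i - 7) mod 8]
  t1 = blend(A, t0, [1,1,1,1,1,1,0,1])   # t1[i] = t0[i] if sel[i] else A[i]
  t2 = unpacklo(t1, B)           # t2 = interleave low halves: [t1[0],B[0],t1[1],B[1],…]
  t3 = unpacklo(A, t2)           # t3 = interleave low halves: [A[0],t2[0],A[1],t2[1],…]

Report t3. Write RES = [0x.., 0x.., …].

RES = [ 0x84  0xea  0xea  0x27  0x9c  0x9c  0x4c  0x4b ]

t0 = [0xea, 0x9c, 0x4c, 0xa5, 0x79, 0x0c, 0x24, 0x84]
t1 = [0xea, 0x9c, 0x4c, 0xa5, 0x79, 0x0c, 0x0c, 0x84]
t2 = [0xea, 0x27, 0x9c, 0x4b, 0x4c, 0xb8, 0xa5, 0xb8]
t3 = [0x84, 0xea, 0xea, 0x27, 0x9c, 0x9c, 0x4c, 0x4b]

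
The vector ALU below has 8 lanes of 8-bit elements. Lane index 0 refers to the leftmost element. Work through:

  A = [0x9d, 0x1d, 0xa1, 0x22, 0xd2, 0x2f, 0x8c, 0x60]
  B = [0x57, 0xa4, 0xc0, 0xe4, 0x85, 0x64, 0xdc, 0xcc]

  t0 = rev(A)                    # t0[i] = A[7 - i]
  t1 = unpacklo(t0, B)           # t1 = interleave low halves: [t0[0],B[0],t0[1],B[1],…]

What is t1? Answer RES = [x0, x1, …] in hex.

RES = [ 0x60  0x57  0x8c  0xa4  0x2f  0xc0  0xd2  0xe4 ]

→ t0 |60|8c|2f|d2|22|a1|1d|9d|
→ t1 |60|57|8c|a4|2f|c0|d2|e4|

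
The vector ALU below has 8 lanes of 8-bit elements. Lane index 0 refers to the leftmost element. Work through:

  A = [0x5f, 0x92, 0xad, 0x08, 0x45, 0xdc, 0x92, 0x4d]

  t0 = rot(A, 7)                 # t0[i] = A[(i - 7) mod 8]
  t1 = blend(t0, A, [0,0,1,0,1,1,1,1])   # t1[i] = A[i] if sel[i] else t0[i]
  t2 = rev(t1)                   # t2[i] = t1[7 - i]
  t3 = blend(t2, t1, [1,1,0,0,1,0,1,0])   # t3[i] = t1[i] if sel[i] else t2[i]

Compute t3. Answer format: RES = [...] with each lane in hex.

RES = [0x92, 0xad, 0xdc, 0x45, 0x45, 0xad, 0x92, 0x92]

  t0: 92 ad 08 45 dc 92 4d 5f
  t1: 92 ad ad 45 45 dc 92 4d
  t2: 4d 92 dc 45 45 ad ad 92
  t3: 92 ad dc 45 45 ad 92 92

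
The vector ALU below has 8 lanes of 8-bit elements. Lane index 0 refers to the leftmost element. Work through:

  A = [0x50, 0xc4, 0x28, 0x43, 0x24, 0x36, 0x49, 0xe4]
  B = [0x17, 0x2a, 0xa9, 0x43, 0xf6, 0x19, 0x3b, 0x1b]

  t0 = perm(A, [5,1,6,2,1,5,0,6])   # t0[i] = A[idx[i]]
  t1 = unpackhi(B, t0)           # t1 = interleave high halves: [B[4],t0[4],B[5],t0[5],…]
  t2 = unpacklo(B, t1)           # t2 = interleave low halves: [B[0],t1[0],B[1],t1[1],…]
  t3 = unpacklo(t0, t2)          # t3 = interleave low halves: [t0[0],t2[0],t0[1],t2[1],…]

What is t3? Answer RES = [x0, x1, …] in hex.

→ t0 |36|c4|49|28|c4|36|50|49|
→ t1 |f6|c4|19|36|3b|50|1b|49|
→ t2 |17|f6|2a|c4|a9|19|43|36|
→ t3 |36|17|c4|f6|49|2a|28|c4|

RES = [0x36, 0x17, 0xc4, 0xf6, 0x49, 0x2a, 0x28, 0xc4]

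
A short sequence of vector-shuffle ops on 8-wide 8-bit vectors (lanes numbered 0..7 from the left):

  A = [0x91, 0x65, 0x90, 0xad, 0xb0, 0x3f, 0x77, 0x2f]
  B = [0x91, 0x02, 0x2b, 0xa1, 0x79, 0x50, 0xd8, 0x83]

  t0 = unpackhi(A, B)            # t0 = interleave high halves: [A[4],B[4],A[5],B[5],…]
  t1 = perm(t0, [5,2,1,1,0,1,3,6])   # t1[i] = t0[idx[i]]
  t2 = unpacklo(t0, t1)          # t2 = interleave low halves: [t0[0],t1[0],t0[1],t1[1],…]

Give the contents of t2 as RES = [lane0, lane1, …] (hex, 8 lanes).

t0 = [0xb0, 0x79, 0x3f, 0x50, 0x77, 0xd8, 0x2f, 0x83]
t1 = [0xd8, 0x3f, 0x79, 0x79, 0xb0, 0x79, 0x50, 0x2f]
t2 = [0xb0, 0xd8, 0x79, 0x3f, 0x3f, 0x79, 0x50, 0x79]

RES = [ 0xb0  0xd8  0x79  0x3f  0x3f  0x79  0x50  0x79 ]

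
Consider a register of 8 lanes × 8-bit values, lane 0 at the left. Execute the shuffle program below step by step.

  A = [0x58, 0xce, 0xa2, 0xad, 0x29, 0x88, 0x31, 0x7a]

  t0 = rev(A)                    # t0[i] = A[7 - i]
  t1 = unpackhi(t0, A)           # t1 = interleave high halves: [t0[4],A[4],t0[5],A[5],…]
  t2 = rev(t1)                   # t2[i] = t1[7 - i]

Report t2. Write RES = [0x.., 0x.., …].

RES = [0x7a, 0x58, 0x31, 0xce, 0x88, 0xa2, 0x29, 0xad]

t0 = [0x7a, 0x31, 0x88, 0x29, 0xad, 0xa2, 0xce, 0x58]
t1 = [0xad, 0x29, 0xa2, 0x88, 0xce, 0x31, 0x58, 0x7a]
t2 = [0x7a, 0x58, 0x31, 0xce, 0x88, 0xa2, 0x29, 0xad]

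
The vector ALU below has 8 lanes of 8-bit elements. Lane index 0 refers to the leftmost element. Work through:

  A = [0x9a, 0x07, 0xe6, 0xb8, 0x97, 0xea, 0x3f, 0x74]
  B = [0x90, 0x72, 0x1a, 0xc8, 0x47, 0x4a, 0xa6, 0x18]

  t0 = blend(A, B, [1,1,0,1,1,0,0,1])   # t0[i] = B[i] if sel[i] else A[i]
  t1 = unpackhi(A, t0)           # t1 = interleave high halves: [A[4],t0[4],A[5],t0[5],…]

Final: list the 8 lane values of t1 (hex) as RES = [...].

→ t0 |90|72|e6|c8|47|ea|3f|18|
→ t1 |97|47|ea|ea|3f|3f|74|18|

RES = [ 0x97  0x47  0xea  0xea  0x3f  0x3f  0x74  0x18 ]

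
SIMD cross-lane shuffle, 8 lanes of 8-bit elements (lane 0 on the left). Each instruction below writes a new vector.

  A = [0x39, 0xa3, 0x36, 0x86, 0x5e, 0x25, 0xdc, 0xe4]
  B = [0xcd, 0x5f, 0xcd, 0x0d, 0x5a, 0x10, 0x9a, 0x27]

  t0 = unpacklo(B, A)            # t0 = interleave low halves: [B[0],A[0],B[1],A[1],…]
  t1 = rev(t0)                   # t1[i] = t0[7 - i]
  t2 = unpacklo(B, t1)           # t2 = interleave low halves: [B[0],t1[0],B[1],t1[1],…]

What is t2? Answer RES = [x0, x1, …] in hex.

→ t0 |cd|39|5f|a3|cd|36|0d|86|
→ t1 |86|0d|36|cd|a3|5f|39|cd|
→ t2 |cd|86|5f|0d|cd|36|0d|cd|

RES = [0xcd, 0x86, 0x5f, 0x0d, 0xcd, 0x36, 0x0d, 0xcd]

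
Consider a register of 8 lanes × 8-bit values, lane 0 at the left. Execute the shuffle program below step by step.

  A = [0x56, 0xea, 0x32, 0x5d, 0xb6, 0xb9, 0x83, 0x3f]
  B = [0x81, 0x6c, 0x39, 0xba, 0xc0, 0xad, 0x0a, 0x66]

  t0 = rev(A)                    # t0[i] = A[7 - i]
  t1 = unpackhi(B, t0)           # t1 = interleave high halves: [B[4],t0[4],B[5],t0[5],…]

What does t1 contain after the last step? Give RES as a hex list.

RES = [ 0xc0  0x5d  0xad  0x32  0x0a  0xea  0x66  0x56 ]

→ t0 |3f|83|b9|b6|5d|32|ea|56|
→ t1 |c0|5d|ad|32|0a|ea|66|56|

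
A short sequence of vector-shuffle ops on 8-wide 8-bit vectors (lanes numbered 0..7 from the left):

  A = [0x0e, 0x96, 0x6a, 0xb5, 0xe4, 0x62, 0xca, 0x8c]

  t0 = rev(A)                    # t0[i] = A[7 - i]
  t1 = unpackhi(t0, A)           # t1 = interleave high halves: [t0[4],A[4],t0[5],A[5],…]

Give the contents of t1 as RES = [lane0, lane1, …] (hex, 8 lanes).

RES = [ 0xb5  0xe4  0x6a  0x62  0x96  0xca  0x0e  0x8c ]

  t0: 8c ca 62 e4 b5 6a 96 0e
  t1: b5 e4 6a 62 96 ca 0e 8c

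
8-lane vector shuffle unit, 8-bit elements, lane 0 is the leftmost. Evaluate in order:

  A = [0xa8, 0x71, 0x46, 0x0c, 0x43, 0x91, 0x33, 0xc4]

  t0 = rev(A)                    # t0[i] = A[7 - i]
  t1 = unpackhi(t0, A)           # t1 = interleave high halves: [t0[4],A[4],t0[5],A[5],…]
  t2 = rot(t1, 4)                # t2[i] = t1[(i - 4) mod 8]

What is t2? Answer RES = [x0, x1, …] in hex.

t0 = [0xc4, 0x33, 0x91, 0x43, 0x0c, 0x46, 0x71, 0xa8]
t1 = [0x0c, 0x43, 0x46, 0x91, 0x71, 0x33, 0xa8, 0xc4]
t2 = [0x71, 0x33, 0xa8, 0xc4, 0x0c, 0x43, 0x46, 0x91]

RES = [0x71, 0x33, 0xa8, 0xc4, 0x0c, 0x43, 0x46, 0x91]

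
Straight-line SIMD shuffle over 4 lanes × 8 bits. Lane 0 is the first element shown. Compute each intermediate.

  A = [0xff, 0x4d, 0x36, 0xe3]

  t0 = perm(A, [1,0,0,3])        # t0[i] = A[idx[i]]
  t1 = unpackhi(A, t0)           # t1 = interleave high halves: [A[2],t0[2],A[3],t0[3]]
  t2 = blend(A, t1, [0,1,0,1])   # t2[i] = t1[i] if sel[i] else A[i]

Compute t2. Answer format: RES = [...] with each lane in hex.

RES = [0xff, 0xff, 0x36, 0xe3]

→ t0 |4d|ff|ff|e3|
→ t1 |36|ff|e3|e3|
→ t2 |ff|ff|36|e3|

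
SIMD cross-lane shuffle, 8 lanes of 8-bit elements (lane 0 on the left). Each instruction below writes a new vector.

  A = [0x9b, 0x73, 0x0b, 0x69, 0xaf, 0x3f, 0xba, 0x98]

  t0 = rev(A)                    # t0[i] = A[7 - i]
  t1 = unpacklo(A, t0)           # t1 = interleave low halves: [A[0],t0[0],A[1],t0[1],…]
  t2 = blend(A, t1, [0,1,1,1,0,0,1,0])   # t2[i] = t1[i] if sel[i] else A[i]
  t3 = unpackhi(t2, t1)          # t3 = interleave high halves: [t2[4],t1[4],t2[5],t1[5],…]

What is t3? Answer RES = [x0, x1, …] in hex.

RES = [0xaf, 0x0b, 0x3f, 0x3f, 0x69, 0x69, 0x98, 0xaf]

→ t0 |98|ba|3f|af|69|0b|73|9b|
→ t1 |9b|98|73|ba|0b|3f|69|af|
→ t2 |9b|98|73|ba|af|3f|69|98|
→ t3 |af|0b|3f|3f|69|69|98|af|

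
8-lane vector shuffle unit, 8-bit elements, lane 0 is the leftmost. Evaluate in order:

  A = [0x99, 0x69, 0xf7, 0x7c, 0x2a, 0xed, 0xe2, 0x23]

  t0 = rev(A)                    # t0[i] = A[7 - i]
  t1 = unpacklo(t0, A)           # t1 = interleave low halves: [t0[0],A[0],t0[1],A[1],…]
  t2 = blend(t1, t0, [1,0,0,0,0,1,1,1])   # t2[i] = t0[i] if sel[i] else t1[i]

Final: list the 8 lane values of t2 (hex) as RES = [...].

RES = [0x23, 0x99, 0xe2, 0x69, 0xed, 0xf7, 0x69, 0x99]

  t0: 23 e2 ed 2a 7c f7 69 99
  t1: 23 99 e2 69 ed f7 2a 7c
  t2: 23 99 e2 69 ed f7 69 99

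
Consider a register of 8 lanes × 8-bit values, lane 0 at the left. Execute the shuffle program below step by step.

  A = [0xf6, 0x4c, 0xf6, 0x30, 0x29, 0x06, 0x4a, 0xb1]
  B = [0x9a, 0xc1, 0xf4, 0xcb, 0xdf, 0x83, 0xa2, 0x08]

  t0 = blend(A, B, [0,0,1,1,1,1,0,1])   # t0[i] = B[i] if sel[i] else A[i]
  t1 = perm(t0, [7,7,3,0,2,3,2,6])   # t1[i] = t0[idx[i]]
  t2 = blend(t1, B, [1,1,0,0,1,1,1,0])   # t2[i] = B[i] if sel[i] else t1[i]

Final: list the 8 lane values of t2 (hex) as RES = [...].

t0 = [0xf6, 0x4c, 0xf4, 0xcb, 0xdf, 0x83, 0x4a, 0x08]
t1 = [0x08, 0x08, 0xcb, 0xf6, 0xf4, 0xcb, 0xf4, 0x4a]
t2 = [0x9a, 0xc1, 0xcb, 0xf6, 0xdf, 0x83, 0xa2, 0x4a]

RES = [ 0x9a  0xc1  0xcb  0xf6  0xdf  0x83  0xa2  0x4a ]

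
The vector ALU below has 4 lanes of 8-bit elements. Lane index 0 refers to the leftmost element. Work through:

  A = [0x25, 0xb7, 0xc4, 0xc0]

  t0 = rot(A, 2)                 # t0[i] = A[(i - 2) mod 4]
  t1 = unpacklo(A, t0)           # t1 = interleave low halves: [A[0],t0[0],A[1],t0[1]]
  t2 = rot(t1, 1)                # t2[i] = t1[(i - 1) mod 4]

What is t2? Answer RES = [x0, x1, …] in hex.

t0 = [0xc4, 0xc0, 0x25, 0xb7]
t1 = [0x25, 0xc4, 0xb7, 0xc0]
t2 = [0xc0, 0x25, 0xc4, 0xb7]

RES = [ 0xc0  0x25  0xc4  0xb7 ]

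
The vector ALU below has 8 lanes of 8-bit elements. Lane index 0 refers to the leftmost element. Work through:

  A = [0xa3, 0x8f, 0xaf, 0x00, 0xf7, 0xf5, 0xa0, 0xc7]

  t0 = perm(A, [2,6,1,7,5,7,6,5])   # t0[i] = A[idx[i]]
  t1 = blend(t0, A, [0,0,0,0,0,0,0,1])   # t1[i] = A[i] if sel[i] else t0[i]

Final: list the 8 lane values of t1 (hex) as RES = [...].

t0 = [0xaf, 0xa0, 0x8f, 0xc7, 0xf5, 0xc7, 0xa0, 0xf5]
t1 = [0xaf, 0xa0, 0x8f, 0xc7, 0xf5, 0xc7, 0xa0, 0xc7]

RES = [ 0xaf  0xa0  0x8f  0xc7  0xf5  0xc7  0xa0  0xc7 ]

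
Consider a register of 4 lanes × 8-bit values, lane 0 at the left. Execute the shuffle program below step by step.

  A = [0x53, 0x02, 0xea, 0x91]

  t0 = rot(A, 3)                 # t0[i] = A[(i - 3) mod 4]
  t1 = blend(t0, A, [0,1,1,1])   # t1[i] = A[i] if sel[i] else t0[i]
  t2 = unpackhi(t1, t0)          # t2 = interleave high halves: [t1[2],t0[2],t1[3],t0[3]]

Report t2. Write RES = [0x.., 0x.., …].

→ t0 |02|ea|91|53|
→ t1 |02|02|ea|91|
→ t2 |ea|91|91|53|

RES = [0xea, 0x91, 0x91, 0x53]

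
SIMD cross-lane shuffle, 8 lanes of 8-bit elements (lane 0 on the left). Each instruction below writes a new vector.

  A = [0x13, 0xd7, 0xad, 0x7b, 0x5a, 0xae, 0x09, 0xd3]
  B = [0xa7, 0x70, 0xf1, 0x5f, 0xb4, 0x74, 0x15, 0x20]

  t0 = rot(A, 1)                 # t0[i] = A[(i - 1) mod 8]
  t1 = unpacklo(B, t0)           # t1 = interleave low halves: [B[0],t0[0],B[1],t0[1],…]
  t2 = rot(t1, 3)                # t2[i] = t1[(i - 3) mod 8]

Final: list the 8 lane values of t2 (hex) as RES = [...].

t0 = [0xd3, 0x13, 0xd7, 0xad, 0x7b, 0x5a, 0xae, 0x09]
t1 = [0xa7, 0xd3, 0x70, 0x13, 0xf1, 0xd7, 0x5f, 0xad]
t2 = [0xd7, 0x5f, 0xad, 0xa7, 0xd3, 0x70, 0x13, 0xf1]

RES = [ 0xd7  0x5f  0xad  0xa7  0xd3  0x70  0x13  0xf1 ]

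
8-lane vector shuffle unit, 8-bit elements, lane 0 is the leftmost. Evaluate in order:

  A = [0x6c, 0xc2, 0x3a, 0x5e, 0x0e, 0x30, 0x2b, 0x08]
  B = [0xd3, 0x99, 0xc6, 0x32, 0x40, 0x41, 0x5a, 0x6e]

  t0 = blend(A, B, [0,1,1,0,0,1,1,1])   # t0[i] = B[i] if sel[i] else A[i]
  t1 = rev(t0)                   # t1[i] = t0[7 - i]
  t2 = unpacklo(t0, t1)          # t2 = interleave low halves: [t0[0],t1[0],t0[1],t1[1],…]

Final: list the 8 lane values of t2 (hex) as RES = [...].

RES = [ 0x6c  0x6e  0x99  0x5a  0xc6  0x41  0x5e  0x0e ]

t0 = [0x6c, 0x99, 0xc6, 0x5e, 0x0e, 0x41, 0x5a, 0x6e]
t1 = [0x6e, 0x5a, 0x41, 0x0e, 0x5e, 0xc6, 0x99, 0x6c]
t2 = [0x6c, 0x6e, 0x99, 0x5a, 0xc6, 0x41, 0x5e, 0x0e]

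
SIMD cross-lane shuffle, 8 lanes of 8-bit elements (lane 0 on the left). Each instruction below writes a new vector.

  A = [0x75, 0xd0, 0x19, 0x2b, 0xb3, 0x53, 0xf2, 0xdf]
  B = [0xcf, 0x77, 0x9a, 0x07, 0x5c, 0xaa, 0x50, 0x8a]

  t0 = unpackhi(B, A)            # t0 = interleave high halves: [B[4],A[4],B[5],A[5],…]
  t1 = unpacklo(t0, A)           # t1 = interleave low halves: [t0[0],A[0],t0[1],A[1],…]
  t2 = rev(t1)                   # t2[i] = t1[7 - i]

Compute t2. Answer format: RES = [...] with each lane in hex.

t0 = [0x5c, 0xb3, 0xaa, 0x53, 0x50, 0xf2, 0x8a, 0xdf]
t1 = [0x5c, 0x75, 0xb3, 0xd0, 0xaa, 0x19, 0x53, 0x2b]
t2 = [0x2b, 0x53, 0x19, 0xaa, 0xd0, 0xb3, 0x75, 0x5c]

RES = [ 0x2b  0x53  0x19  0xaa  0xd0  0xb3  0x75  0x5c ]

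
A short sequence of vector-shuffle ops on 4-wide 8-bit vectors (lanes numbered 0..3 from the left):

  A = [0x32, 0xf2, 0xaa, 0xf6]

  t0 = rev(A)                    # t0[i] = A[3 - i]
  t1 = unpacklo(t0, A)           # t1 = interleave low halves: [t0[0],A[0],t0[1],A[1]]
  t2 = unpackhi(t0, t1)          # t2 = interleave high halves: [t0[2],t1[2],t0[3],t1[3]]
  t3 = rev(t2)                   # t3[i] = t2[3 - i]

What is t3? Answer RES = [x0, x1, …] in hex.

→ t0 |f6|aa|f2|32|
→ t1 |f6|32|aa|f2|
→ t2 |f2|aa|32|f2|
→ t3 |f2|32|aa|f2|

RES = [0xf2, 0x32, 0xaa, 0xf2]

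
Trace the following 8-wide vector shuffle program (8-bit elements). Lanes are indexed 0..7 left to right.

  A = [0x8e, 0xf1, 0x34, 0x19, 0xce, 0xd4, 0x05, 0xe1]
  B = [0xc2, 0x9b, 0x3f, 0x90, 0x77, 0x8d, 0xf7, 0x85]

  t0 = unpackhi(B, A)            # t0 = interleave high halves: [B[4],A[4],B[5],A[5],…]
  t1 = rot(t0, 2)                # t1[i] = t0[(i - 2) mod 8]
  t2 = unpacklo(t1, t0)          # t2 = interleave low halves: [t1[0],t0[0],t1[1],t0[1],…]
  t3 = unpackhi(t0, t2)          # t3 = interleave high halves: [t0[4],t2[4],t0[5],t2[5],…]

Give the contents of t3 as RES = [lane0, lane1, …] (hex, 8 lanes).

t0 = [0x77, 0xce, 0x8d, 0xd4, 0xf7, 0x05, 0x85, 0xe1]
t1 = [0x85, 0xe1, 0x77, 0xce, 0x8d, 0xd4, 0xf7, 0x05]
t2 = [0x85, 0x77, 0xe1, 0xce, 0x77, 0x8d, 0xce, 0xd4]
t3 = [0xf7, 0x77, 0x05, 0x8d, 0x85, 0xce, 0xe1, 0xd4]

RES = [ 0xf7  0x77  0x05  0x8d  0x85  0xce  0xe1  0xd4 ]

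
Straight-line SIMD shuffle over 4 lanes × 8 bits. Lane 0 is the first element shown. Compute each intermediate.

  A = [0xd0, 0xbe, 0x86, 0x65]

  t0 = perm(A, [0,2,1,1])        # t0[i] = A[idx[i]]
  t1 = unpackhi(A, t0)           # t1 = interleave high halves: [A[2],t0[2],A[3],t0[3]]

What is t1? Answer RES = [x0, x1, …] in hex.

RES = [ 0x86  0xbe  0x65  0xbe ]

→ t0 |d0|86|be|be|
→ t1 |86|be|65|be|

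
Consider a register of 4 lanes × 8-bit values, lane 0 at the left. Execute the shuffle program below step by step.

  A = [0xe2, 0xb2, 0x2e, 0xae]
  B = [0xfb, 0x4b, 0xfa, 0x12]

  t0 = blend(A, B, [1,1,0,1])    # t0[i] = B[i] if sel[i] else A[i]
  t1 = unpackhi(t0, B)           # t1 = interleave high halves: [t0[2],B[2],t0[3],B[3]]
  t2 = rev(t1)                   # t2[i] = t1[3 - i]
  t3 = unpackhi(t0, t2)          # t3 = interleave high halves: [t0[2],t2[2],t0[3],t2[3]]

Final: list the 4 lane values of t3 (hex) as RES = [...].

RES = [0x2e, 0xfa, 0x12, 0x2e]

  t0: fb 4b 2e 12
  t1: 2e fa 12 12
  t2: 12 12 fa 2e
  t3: 2e fa 12 2e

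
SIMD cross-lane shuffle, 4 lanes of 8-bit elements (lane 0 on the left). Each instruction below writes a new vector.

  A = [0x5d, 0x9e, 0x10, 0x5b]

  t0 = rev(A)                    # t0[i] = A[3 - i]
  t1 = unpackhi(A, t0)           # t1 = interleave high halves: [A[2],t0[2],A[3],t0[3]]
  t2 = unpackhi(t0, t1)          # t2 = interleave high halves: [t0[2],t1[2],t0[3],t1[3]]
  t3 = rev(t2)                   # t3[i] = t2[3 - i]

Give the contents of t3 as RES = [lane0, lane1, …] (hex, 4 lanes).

RES = [ 0x5d  0x5d  0x5b  0x9e ]

→ t0 |5b|10|9e|5d|
→ t1 |10|9e|5b|5d|
→ t2 |9e|5b|5d|5d|
→ t3 |5d|5d|5b|9e|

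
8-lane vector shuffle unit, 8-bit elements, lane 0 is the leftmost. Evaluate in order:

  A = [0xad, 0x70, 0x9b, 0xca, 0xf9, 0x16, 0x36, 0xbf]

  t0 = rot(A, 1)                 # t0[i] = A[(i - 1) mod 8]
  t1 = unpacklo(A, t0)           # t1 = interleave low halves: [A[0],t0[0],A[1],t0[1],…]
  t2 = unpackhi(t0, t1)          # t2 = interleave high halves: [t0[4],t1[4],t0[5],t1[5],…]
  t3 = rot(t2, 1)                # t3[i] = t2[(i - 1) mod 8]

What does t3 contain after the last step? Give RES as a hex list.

  t0: bf ad 70 9b ca f9 16 36
  t1: ad bf 70 ad 9b 70 ca 9b
  t2: ca 9b f9 70 16 ca 36 9b
  t3: 9b ca 9b f9 70 16 ca 36

RES = [ 0x9b  0xca  0x9b  0xf9  0x70  0x16  0xca  0x36 ]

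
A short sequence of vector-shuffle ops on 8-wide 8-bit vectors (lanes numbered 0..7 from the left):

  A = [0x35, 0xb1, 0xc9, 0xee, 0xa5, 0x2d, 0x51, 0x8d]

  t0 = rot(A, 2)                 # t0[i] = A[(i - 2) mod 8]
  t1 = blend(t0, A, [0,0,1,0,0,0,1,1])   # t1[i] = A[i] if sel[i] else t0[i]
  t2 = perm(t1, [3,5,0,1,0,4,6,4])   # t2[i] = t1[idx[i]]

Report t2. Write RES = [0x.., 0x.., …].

RES = [0xb1, 0xee, 0x51, 0x8d, 0x51, 0xc9, 0x51, 0xc9]

t0 = [0x51, 0x8d, 0x35, 0xb1, 0xc9, 0xee, 0xa5, 0x2d]
t1 = [0x51, 0x8d, 0xc9, 0xb1, 0xc9, 0xee, 0x51, 0x8d]
t2 = [0xb1, 0xee, 0x51, 0x8d, 0x51, 0xc9, 0x51, 0xc9]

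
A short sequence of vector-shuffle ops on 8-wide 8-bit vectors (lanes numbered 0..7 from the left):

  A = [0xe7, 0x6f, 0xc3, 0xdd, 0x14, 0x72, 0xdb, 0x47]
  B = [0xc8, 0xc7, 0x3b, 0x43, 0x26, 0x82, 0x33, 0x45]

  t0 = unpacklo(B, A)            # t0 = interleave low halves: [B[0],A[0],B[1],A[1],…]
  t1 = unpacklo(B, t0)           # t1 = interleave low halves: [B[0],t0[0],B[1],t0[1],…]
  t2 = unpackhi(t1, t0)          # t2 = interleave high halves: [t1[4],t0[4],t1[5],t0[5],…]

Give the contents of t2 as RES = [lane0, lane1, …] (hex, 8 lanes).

RES = [0x3b, 0x3b, 0xc7, 0xc3, 0x43, 0x43, 0x6f, 0xdd]

  t0: c8 e7 c7 6f 3b c3 43 dd
  t1: c8 c8 c7 e7 3b c7 43 6f
  t2: 3b 3b c7 c3 43 43 6f dd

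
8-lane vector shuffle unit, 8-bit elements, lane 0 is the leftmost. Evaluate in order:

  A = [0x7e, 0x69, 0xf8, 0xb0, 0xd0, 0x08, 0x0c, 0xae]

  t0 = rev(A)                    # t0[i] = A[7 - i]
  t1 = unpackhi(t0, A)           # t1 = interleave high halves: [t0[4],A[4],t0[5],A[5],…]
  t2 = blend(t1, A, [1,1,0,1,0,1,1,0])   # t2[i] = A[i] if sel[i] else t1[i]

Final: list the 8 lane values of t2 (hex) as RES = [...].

t0 = [0xae, 0x0c, 0x08, 0xd0, 0xb0, 0xf8, 0x69, 0x7e]
t1 = [0xb0, 0xd0, 0xf8, 0x08, 0x69, 0x0c, 0x7e, 0xae]
t2 = [0x7e, 0x69, 0xf8, 0xb0, 0x69, 0x08, 0x0c, 0xae]

RES = [ 0x7e  0x69  0xf8  0xb0  0x69  0x08  0x0c  0xae ]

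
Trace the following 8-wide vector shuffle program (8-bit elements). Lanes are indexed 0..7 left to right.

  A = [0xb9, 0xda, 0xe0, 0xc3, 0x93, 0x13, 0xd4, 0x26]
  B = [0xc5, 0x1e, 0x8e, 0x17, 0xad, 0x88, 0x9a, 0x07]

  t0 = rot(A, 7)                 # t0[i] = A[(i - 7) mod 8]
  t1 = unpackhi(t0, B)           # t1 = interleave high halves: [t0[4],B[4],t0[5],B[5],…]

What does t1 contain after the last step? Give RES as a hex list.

  t0: da e0 c3 93 13 d4 26 b9
  t1: 13 ad d4 88 26 9a b9 07

RES = [0x13, 0xad, 0xd4, 0x88, 0x26, 0x9a, 0xb9, 0x07]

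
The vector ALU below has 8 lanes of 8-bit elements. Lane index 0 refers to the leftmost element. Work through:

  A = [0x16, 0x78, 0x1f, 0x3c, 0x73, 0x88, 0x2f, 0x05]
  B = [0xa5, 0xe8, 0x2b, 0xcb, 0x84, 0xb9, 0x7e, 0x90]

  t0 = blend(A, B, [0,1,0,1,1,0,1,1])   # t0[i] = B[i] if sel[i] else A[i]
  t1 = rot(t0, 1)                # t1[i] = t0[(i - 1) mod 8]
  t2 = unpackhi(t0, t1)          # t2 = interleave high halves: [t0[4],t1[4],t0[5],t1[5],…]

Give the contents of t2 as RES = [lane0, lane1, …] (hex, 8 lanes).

RES = [ 0x84  0xcb  0x88  0x84  0x7e  0x88  0x90  0x7e ]

→ t0 |16|e8|1f|cb|84|88|7e|90|
→ t1 |90|16|e8|1f|cb|84|88|7e|
→ t2 |84|cb|88|84|7e|88|90|7e|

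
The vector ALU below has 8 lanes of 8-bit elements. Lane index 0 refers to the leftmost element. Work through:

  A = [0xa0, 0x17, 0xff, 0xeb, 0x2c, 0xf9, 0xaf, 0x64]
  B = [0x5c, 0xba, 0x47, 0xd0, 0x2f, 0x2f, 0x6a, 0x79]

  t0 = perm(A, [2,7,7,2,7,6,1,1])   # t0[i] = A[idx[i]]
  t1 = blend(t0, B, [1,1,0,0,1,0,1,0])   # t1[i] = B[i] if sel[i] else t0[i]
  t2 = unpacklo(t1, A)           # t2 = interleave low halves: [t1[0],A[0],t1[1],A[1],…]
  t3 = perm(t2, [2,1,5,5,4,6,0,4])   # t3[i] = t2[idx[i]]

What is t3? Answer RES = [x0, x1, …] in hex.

t0 = [0xff, 0x64, 0x64, 0xff, 0x64, 0xaf, 0x17, 0x17]
t1 = [0x5c, 0xba, 0x64, 0xff, 0x2f, 0xaf, 0x6a, 0x17]
t2 = [0x5c, 0xa0, 0xba, 0x17, 0x64, 0xff, 0xff, 0xeb]
t3 = [0xba, 0xa0, 0xff, 0xff, 0x64, 0xff, 0x5c, 0x64]

RES = [ 0xba  0xa0  0xff  0xff  0x64  0xff  0x5c  0x64 ]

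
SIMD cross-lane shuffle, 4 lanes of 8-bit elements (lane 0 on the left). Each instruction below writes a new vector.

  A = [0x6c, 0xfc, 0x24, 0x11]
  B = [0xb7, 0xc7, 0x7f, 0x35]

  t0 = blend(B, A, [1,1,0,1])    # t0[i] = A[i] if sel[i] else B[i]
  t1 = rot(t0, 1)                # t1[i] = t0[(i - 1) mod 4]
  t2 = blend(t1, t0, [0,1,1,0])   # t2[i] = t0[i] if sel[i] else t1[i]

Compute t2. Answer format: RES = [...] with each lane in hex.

→ t0 |6c|fc|7f|11|
→ t1 |11|6c|fc|7f|
→ t2 |11|fc|7f|7f|

RES = [0x11, 0xfc, 0x7f, 0x7f]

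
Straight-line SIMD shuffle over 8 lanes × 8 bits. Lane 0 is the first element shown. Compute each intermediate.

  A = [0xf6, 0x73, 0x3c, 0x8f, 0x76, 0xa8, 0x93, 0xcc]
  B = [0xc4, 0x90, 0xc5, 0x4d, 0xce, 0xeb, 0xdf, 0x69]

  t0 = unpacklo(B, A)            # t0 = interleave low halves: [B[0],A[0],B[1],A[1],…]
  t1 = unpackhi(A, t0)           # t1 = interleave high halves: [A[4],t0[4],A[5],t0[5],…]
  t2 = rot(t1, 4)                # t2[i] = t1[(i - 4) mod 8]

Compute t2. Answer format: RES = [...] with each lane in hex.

RES = [0x93, 0x4d, 0xcc, 0x8f, 0x76, 0xc5, 0xa8, 0x3c]

  t0: c4 f6 90 73 c5 3c 4d 8f
  t1: 76 c5 a8 3c 93 4d cc 8f
  t2: 93 4d cc 8f 76 c5 a8 3c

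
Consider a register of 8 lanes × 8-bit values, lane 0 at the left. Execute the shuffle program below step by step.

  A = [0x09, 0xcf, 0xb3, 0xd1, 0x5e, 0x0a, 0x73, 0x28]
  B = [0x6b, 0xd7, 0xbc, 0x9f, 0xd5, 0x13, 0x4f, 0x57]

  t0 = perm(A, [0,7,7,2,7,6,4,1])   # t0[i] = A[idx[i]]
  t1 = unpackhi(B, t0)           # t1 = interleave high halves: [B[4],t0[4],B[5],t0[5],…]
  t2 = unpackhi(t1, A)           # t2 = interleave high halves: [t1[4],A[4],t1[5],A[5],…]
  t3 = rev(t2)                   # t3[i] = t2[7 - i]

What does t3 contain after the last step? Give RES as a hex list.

RES = [0x28, 0xcf, 0x73, 0x57, 0x0a, 0x5e, 0x5e, 0x4f]

  t0: 09 28 28 b3 28 73 5e cf
  t1: d5 28 13 73 4f 5e 57 cf
  t2: 4f 5e 5e 0a 57 73 cf 28
  t3: 28 cf 73 57 0a 5e 5e 4f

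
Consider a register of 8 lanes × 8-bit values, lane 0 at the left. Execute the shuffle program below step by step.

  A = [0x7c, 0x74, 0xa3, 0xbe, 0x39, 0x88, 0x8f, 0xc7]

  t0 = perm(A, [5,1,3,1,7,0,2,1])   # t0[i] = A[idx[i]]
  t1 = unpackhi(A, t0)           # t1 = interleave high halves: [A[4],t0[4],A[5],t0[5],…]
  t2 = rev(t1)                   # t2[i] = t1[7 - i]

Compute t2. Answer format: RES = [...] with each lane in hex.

→ t0 |88|74|be|74|c7|7c|a3|74|
→ t1 |39|c7|88|7c|8f|a3|c7|74|
→ t2 |74|c7|a3|8f|7c|88|c7|39|

RES = [0x74, 0xc7, 0xa3, 0x8f, 0x7c, 0x88, 0xc7, 0x39]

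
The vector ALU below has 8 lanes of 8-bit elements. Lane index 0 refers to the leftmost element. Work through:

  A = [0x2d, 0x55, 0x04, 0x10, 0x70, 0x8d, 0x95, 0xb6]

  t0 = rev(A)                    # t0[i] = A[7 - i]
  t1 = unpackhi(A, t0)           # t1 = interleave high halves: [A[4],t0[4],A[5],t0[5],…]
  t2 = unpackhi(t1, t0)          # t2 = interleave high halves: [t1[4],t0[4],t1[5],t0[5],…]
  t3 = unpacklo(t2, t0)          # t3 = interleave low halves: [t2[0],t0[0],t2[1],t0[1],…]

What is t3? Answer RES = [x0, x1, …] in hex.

RES = [ 0x95  0xb6  0x10  0x95  0x55  0x8d  0x04  0x70 ]

  t0: b6 95 8d 70 10 04 55 2d
  t1: 70 10 8d 04 95 55 b6 2d
  t2: 95 10 55 04 b6 55 2d 2d
  t3: 95 b6 10 95 55 8d 04 70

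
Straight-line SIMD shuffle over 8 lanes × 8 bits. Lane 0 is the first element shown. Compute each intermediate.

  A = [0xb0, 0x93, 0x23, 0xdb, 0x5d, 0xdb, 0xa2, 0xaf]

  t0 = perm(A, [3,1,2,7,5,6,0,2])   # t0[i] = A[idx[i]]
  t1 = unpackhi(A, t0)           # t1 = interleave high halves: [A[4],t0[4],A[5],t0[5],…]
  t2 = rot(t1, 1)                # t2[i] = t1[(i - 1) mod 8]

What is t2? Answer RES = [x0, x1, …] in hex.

RES = [ 0x23  0x5d  0xdb  0xdb  0xa2  0xa2  0xb0  0xaf ]

t0 = [0xdb, 0x93, 0x23, 0xaf, 0xdb, 0xa2, 0xb0, 0x23]
t1 = [0x5d, 0xdb, 0xdb, 0xa2, 0xa2, 0xb0, 0xaf, 0x23]
t2 = [0x23, 0x5d, 0xdb, 0xdb, 0xa2, 0xa2, 0xb0, 0xaf]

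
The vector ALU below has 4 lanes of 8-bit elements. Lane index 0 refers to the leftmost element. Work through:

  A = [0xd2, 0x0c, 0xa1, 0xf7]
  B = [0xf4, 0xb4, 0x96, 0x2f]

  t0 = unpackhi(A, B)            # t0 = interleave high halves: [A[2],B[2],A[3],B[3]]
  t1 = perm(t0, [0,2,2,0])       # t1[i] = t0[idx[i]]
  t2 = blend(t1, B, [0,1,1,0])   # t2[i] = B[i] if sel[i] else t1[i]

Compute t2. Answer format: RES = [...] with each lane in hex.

t0 = [0xa1, 0x96, 0xf7, 0x2f]
t1 = [0xa1, 0xf7, 0xf7, 0xa1]
t2 = [0xa1, 0xb4, 0x96, 0xa1]

RES = [ 0xa1  0xb4  0x96  0xa1 ]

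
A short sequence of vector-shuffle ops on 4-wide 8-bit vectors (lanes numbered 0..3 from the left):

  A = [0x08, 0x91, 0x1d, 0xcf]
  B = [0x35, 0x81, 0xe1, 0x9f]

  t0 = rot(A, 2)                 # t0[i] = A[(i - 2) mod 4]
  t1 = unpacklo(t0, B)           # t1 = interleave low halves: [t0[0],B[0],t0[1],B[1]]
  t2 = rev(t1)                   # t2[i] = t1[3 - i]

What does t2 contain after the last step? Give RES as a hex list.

RES = [0x81, 0xcf, 0x35, 0x1d]

t0 = [0x1d, 0xcf, 0x08, 0x91]
t1 = [0x1d, 0x35, 0xcf, 0x81]
t2 = [0x81, 0xcf, 0x35, 0x1d]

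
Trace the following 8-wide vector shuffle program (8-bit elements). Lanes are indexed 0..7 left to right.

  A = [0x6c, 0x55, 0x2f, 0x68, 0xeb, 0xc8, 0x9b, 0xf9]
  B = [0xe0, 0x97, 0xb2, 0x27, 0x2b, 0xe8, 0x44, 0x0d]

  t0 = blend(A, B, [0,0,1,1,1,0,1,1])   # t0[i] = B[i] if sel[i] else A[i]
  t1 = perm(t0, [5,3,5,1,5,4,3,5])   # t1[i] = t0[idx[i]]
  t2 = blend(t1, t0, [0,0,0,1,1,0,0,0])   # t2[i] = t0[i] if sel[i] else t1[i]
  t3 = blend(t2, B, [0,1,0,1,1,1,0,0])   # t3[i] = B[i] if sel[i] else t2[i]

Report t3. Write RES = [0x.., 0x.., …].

RES = [0xc8, 0x97, 0xc8, 0x27, 0x2b, 0xe8, 0x27, 0xc8]

→ t0 |6c|55|b2|27|2b|c8|44|0d|
→ t1 |c8|27|c8|55|c8|2b|27|c8|
→ t2 |c8|27|c8|27|2b|2b|27|c8|
→ t3 |c8|97|c8|27|2b|e8|27|c8|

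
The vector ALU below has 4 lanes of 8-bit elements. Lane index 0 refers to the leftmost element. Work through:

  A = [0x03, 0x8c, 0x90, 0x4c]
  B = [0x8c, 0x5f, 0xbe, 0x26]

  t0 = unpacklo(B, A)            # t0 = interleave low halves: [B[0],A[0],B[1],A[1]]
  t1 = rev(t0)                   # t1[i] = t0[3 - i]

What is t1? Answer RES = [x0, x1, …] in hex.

RES = [ 0x8c  0x5f  0x03  0x8c ]

  t0: 8c 03 5f 8c
  t1: 8c 5f 03 8c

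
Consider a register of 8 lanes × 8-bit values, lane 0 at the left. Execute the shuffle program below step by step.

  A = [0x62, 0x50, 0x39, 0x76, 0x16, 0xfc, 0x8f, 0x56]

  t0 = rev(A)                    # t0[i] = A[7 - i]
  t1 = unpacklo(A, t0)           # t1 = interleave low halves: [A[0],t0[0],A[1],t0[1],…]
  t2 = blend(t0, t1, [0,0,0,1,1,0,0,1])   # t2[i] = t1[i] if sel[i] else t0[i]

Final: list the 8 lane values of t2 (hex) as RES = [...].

→ t0 |56|8f|fc|16|76|39|50|62|
→ t1 |62|56|50|8f|39|fc|76|16|
→ t2 |56|8f|fc|8f|39|39|50|16|

RES = [0x56, 0x8f, 0xfc, 0x8f, 0x39, 0x39, 0x50, 0x16]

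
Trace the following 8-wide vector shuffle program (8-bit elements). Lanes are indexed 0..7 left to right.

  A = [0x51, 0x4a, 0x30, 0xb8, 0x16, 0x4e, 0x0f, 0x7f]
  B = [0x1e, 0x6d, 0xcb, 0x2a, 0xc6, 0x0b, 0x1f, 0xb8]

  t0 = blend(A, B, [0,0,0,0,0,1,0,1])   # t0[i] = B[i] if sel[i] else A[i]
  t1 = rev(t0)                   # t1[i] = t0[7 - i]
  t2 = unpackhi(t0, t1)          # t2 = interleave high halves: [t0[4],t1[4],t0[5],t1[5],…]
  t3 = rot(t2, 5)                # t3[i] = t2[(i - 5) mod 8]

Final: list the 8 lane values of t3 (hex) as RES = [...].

RES = [ 0x30  0x0f  0x4a  0xb8  0x51  0x16  0xb8  0x0b ]

→ t0 |51|4a|30|b8|16|0b|0f|b8|
→ t1 |b8|0f|0b|16|b8|30|4a|51|
→ t2 |16|b8|0b|30|0f|4a|b8|51|
→ t3 |30|0f|4a|b8|51|16|b8|0b|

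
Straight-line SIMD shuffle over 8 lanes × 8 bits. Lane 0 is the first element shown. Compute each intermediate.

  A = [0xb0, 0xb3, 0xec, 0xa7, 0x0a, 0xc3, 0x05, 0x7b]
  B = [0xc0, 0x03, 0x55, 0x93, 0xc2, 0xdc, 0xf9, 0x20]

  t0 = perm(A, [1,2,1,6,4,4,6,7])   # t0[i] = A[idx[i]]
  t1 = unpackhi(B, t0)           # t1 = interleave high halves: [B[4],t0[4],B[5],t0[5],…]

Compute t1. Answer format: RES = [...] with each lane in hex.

  t0: b3 ec b3 05 0a 0a 05 7b
  t1: c2 0a dc 0a f9 05 20 7b

RES = [0xc2, 0x0a, 0xdc, 0x0a, 0xf9, 0x05, 0x20, 0x7b]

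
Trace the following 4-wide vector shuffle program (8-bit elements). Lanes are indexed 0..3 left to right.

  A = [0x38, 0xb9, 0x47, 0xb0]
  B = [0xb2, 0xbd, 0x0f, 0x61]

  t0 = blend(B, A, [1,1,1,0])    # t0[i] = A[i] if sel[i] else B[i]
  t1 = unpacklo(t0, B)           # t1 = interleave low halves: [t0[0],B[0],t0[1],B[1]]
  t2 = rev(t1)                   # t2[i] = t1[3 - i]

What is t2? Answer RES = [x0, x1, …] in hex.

RES = [0xbd, 0xb9, 0xb2, 0x38]

t0 = [0x38, 0xb9, 0x47, 0x61]
t1 = [0x38, 0xb2, 0xb9, 0xbd]
t2 = [0xbd, 0xb9, 0xb2, 0x38]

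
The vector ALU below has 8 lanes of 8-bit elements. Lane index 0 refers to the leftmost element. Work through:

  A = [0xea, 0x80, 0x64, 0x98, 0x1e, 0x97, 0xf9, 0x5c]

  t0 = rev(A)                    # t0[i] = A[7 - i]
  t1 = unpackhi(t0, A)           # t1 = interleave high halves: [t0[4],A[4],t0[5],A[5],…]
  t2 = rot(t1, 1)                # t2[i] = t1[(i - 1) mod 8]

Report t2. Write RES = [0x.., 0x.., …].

RES = [0x5c, 0x98, 0x1e, 0x64, 0x97, 0x80, 0xf9, 0xea]

t0 = [0x5c, 0xf9, 0x97, 0x1e, 0x98, 0x64, 0x80, 0xea]
t1 = [0x98, 0x1e, 0x64, 0x97, 0x80, 0xf9, 0xea, 0x5c]
t2 = [0x5c, 0x98, 0x1e, 0x64, 0x97, 0x80, 0xf9, 0xea]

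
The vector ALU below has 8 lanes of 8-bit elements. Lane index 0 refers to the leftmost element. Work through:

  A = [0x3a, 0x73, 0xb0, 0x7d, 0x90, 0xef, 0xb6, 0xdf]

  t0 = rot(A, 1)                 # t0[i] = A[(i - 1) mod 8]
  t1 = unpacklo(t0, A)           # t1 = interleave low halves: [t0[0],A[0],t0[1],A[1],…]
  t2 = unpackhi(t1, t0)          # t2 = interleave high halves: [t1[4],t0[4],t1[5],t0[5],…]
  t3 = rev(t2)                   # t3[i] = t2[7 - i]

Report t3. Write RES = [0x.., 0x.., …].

RES = [ 0xb6  0x7d  0xef  0xb0  0x90  0xb0  0x7d  0x73 ]

  t0: df 3a 73 b0 7d 90 ef b6
  t1: df 3a 3a 73 73 b0 b0 7d
  t2: 73 7d b0 90 b0 ef 7d b6
  t3: b6 7d ef b0 90 b0 7d 73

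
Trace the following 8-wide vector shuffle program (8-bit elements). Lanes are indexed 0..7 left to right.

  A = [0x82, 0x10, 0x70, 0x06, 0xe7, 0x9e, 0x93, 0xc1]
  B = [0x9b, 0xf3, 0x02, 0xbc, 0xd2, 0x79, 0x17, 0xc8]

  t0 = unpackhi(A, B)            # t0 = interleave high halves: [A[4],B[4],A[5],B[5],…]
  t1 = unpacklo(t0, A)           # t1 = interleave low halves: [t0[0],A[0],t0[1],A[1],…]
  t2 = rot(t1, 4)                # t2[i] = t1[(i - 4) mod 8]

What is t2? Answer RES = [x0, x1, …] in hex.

RES = [ 0x9e  0x70  0x79  0x06  0xe7  0x82  0xd2  0x10 ]

  t0: e7 d2 9e 79 93 17 c1 c8
  t1: e7 82 d2 10 9e 70 79 06
  t2: 9e 70 79 06 e7 82 d2 10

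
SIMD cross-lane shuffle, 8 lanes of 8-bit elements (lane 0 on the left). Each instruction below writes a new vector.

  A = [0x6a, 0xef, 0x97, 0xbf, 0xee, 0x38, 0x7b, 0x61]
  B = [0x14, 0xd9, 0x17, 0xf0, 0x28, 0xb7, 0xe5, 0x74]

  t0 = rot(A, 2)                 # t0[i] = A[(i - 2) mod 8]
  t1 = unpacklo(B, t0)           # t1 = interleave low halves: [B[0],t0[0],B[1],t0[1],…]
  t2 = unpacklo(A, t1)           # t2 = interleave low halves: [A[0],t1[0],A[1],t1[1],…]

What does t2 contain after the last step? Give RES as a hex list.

RES = [0x6a, 0x14, 0xef, 0x7b, 0x97, 0xd9, 0xbf, 0x61]

→ t0 |7b|61|6a|ef|97|bf|ee|38|
→ t1 |14|7b|d9|61|17|6a|f0|ef|
→ t2 |6a|14|ef|7b|97|d9|bf|61|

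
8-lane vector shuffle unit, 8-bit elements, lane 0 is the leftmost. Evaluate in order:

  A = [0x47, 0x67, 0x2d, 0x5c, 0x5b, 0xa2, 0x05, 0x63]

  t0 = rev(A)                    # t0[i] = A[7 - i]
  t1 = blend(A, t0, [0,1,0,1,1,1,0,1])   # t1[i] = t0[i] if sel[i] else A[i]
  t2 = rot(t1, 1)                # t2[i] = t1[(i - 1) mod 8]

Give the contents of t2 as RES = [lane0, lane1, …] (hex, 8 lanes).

RES = [ 0x47  0x47  0x05  0x2d  0x5b  0x5c  0x2d  0x05 ]

→ t0 |63|05|a2|5b|5c|2d|67|47|
→ t1 |47|05|2d|5b|5c|2d|05|47|
→ t2 |47|47|05|2d|5b|5c|2d|05|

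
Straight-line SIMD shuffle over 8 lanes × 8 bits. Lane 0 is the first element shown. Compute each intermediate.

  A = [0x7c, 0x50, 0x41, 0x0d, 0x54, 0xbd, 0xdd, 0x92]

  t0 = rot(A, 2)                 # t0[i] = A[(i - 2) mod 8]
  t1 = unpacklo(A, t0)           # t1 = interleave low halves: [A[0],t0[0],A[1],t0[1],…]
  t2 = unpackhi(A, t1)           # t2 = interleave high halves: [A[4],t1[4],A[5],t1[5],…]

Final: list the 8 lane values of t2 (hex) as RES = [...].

RES = [0x54, 0x41, 0xbd, 0x7c, 0xdd, 0x0d, 0x92, 0x50]

  t0: dd 92 7c 50 41 0d 54 bd
  t1: 7c dd 50 92 41 7c 0d 50
  t2: 54 41 bd 7c dd 0d 92 50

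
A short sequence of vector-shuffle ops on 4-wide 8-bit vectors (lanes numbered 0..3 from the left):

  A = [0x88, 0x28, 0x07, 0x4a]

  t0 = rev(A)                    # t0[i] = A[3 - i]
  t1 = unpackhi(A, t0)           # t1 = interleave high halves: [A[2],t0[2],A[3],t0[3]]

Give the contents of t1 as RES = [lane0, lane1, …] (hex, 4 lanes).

RES = [ 0x07  0x28  0x4a  0x88 ]

t0 = [0x4a, 0x07, 0x28, 0x88]
t1 = [0x07, 0x28, 0x4a, 0x88]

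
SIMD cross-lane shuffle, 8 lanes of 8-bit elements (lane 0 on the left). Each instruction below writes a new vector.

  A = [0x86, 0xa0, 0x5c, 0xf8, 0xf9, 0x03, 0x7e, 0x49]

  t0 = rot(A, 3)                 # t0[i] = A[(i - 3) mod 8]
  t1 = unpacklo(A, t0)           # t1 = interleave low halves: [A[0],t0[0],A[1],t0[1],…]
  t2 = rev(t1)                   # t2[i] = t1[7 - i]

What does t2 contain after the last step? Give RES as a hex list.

RES = [ 0x86  0xf8  0x49  0x5c  0x7e  0xa0  0x03  0x86 ]

t0 = [0x03, 0x7e, 0x49, 0x86, 0xa0, 0x5c, 0xf8, 0xf9]
t1 = [0x86, 0x03, 0xa0, 0x7e, 0x5c, 0x49, 0xf8, 0x86]
t2 = [0x86, 0xf8, 0x49, 0x5c, 0x7e, 0xa0, 0x03, 0x86]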